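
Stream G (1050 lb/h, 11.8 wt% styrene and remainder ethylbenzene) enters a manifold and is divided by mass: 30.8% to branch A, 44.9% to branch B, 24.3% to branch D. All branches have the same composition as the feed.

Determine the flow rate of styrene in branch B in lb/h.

55.63 lb/h

Branch B total = 0.449×1050 = 471.45 lb/h.
styrene in B = 0.118×471.45 = 55.631 lb/h.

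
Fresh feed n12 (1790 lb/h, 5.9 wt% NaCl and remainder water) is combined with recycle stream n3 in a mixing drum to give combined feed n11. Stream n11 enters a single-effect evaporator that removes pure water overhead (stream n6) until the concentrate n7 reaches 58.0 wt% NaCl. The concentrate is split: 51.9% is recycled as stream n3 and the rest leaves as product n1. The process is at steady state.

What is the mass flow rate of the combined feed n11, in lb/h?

Overall NaCl balance (none leaves overhead): NaCl in fresh feed = NaCl in product, i.e. 1790×0.059 = (1−0.519)·n7·0.580.
n7 = 105.61/(0.580×0.481) = 378.56 lb/h.
Recycle n3 = 0.519×378.56 = 196.47 lb/h.
Combined feed n11 = 1790 + 196.47 = 1986.5 lb/h.

1986 lb/h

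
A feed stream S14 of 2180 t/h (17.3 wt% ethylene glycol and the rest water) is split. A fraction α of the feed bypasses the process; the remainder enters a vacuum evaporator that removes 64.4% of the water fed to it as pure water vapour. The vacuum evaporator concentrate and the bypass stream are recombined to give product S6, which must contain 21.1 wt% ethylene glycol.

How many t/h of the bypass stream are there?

1443 t/h

All 2180×0.173 = 377.14 t/h of ethylene glycol reaches S6, so S6 = 377.14/0.211 = 1787.4 t/h and vapour = 392.61 t/h.
The evaporator receives (1−α)·2180 of feed at 0.827 water and removes 0.644 of that water:
0.644×0.827×(1−α)×2180 = 392.61
(1−α) = 392.61/1161 = 0.3382;  α = 0.6618.
Bypass flow = 0.6618×2180 = 1442.8 t/h.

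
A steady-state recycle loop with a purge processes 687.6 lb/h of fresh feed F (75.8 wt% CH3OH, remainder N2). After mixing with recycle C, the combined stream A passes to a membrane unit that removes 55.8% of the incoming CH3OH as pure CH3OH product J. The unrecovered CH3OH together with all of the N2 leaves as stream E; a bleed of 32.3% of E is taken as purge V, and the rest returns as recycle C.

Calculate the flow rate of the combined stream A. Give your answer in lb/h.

1259 lb/h

N2 enters only via F and leaves only via the purge: 687.6×0.242 = 0.323×(N2 in E), and the membrane unit passes all N2, so N2 in A = N2 in E = 515.17 lb/h.
CH3OH in A: m_A = 687.6×0.758 + (1−0.323)·(1−0.558)·m_A, so m_A = 521.2/0.7008 = 743.76 lb/h.
A = 743.76 + 515.17 = 1258.9 lb/h.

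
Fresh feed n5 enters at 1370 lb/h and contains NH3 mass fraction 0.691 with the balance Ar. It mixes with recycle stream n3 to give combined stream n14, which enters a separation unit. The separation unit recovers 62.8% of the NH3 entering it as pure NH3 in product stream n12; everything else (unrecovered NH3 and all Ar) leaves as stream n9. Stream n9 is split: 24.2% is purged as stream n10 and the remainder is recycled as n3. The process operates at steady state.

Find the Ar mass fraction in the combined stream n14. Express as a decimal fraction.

Ar enters only via n5 and leaves only via the purge: 1370×0.309 = 0.242×(Ar in n9), and the separation unit passes all Ar, so Ar in n14 = Ar in n9 = 1749.3 lb/h.
NH3 in n14: m_A = 1370×0.691 + (1−0.242)·(1−0.628)·m_A, so m_A = 946.67/0.7180 = 1318.4 lb/h.
n14 = 1318.4 + 1749.3 = 3067.7 lb/h.
Ar fraction in n14 = 1749.3/3067.7 = 0.570.

0.570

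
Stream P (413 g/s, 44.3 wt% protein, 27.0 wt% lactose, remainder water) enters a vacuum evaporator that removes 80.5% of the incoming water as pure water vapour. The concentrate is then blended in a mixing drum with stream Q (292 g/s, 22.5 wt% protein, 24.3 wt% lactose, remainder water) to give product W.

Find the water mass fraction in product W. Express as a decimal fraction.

0.293

Vapour removed = 0.805×0.287×413 = 95.417 g/s; concentrate = 317.58 g/s.
water reaching the mixer = 23.114 (from concentrate) + 292×0.532 = 178.46 g/s.
Product flow = 317.58 + 292 = 609.58 g/s; water fraction = 0.293.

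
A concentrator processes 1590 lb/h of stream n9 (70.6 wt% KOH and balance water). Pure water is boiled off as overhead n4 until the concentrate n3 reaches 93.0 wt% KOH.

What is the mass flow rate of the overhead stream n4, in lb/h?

KOH is conserved: 1590×0.706 = 1122.5 lb/h all reports to the concentrate.
Concentrate = 1122.5/(target fraction) = 1207 lb/h.
Overhead = 1590 − 1207 = 382.97 lb/h.

383 lb/h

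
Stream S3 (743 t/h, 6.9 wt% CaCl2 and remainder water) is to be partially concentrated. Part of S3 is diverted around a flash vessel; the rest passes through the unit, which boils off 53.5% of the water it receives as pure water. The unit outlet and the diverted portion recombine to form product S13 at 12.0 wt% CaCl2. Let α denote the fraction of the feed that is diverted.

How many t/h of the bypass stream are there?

109 t/h

All 743×0.069 = 51.267 t/h of CaCl2 reaches S13, so S13 = 51.267/0.120 = 427.23 t/h and vapour = 315.77 t/h.
The evaporator receives (1−α)·743 of feed at 0.931 water and removes 0.535 of that water:
0.535×0.931×(1−α)×743 = 315.77
(1−α) = 315.77/370.08 = 0.8533;  α = 0.1467.
Bypass flow = 0.1467×743 = 109.02 t/h.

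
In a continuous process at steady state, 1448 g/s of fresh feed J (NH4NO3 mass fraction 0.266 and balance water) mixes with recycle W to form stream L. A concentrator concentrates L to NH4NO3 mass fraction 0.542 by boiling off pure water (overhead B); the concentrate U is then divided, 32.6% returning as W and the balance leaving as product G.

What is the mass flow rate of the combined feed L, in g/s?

Overall NH4NO3 balance (none leaves overhead): NH4NO3 in fresh feed = NH4NO3 in product, i.e. 1448×0.266 = (1−0.326)·U·0.542.
U = 385.17/(0.542×0.674) = 1054.4 g/s.
Recycle W = 0.326×1054.4 = 343.72 g/s.
Combined feed L = 1448 + 343.72 = 1791.7 g/s.

1792 g/s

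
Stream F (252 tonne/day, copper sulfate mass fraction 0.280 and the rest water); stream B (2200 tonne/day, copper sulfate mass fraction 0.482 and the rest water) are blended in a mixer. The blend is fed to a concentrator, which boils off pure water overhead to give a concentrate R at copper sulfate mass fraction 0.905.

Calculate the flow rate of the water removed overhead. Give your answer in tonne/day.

copper sulfate entering = 252×0.280 + 2200×0.482 = 1131 tonne/day.
All copper sulfate reports to R, so R = 1131/0.905 = 1249.7 tonne/day.
Total feed = 2452 tonne/day; overhead = 2452 − 1249.7 = 1202.3 tonne/day.

1202 tonne/day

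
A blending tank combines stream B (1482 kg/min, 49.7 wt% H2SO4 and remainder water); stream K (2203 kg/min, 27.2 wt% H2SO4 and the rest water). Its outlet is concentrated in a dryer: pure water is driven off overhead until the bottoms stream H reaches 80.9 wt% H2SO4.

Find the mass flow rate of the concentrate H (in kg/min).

H2SO4 entering = 1482×0.497 + 2203×0.272 = 1335.8 kg/min.
All H2SO4 reports to H, so H = 1335.8/0.809 = 1651.1 kg/min.

1651 kg/min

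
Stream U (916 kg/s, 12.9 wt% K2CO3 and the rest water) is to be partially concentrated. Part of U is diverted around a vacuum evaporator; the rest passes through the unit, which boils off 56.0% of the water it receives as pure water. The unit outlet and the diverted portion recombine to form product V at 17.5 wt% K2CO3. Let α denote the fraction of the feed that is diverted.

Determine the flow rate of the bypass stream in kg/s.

422.4 kg/s

All 916×0.129 = 118.16 kg/s of K2CO3 reaches V, so V = 118.16/0.175 = 675.22 kg/s and vapour = 240.78 kg/s.
The evaporator receives (1−α)·916 of feed at 0.871 water and removes 0.560 of that water:
0.560×0.871×(1−α)×916 = 240.78
(1−α) = 240.78/446.79 = 0.5389;  α = 0.4611.
Bypass flow = 0.4611×916 = 422.36 kg/s.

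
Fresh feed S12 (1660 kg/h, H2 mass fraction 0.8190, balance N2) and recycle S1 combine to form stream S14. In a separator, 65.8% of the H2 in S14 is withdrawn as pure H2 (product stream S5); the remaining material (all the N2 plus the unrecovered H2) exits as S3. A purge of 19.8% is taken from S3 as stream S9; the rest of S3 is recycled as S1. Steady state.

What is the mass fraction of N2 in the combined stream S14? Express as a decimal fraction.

N2 enters only via S12 and leaves only via the purge: 1660×0.181 = 0.198×(N2 in S3), and the separator passes all N2, so N2 in S14 = N2 in S3 = 1517.5 kg/h.
H2 in S14: m_A = 1660×0.819 + (1−0.198)·(1−0.658)·m_A, so m_A = 1359.5/0.7257 = 1873.4 kg/h.
S14 = 1873.4 + 1517.5 = 3390.9 kg/h.
N2 fraction in S14 = 1517.5/3390.9 = 0.4475.

0.4475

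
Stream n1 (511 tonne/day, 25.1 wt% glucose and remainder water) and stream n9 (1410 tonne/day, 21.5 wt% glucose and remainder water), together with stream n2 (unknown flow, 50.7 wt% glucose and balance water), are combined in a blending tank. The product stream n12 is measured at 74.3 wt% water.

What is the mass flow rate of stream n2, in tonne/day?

249.1 tonne/day

Let n2 be the unknown flow. Total out = 1921 + n2.
water balance: 1489.6 + 0.493·n2 = 0.743·(1921 + n2)
(0.493 − 0.743)·n2 = 0.743×1921 − 1489.6 = -62.286
n2 = -62.286 / -0.250 = 249.14 tonne/day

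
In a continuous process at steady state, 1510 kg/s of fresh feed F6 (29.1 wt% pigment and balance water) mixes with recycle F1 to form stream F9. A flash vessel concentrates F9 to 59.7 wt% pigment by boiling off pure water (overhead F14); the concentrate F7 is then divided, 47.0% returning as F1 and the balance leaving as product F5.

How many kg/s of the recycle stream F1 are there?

652.7 kg/s

Overall pigment balance (none leaves overhead): pigment in fresh feed = pigment in product, i.e. 1510×0.291 = (1−0.470)·F7·0.597.
F7 = 439.41/(0.597×0.530) = 1388.7 kg/s.
Recycle F1 = 0.470×1388.7 = 652.71 kg/s.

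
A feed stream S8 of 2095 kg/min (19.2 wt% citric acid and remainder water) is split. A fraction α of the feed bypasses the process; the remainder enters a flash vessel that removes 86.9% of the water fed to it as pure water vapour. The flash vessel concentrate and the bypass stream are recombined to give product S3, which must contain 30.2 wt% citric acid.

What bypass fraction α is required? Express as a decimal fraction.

All 2095×0.192 = 402.24 kg/min of citric acid reaches S3, so S3 = 402.24/0.302 = 1331.9 kg/min and vapour = 763.08 kg/min.
The evaporator receives (1−α)·2095 of feed at 0.808 water and removes 0.869 of that water:
0.869×0.808×(1−α)×2095 = 763.08
(1−α) = 763.08/1471 = 0.5187;  α = 0.4813.

0.481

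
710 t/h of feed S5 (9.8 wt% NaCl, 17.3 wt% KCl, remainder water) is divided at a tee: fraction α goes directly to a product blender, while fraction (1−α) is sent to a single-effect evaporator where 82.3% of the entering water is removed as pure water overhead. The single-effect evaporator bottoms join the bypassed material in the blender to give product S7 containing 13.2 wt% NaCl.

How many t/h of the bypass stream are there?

All 710×0.098 = 69.58 t/h of NaCl reaches S7, so S7 = 69.58/0.132 = 527.12 t/h and vapour = 182.88 t/h.
The evaporator receives (1−α)·710 of feed at 0.729 water and removes 0.823 of that water:
0.823×0.729×(1−α)×710 = 182.88
(1−α) = 182.88/425.98 = 0.4293;  α = 0.5707.
Bypass flow = 0.5707×710 = 405.19 t/h.

405.2 t/h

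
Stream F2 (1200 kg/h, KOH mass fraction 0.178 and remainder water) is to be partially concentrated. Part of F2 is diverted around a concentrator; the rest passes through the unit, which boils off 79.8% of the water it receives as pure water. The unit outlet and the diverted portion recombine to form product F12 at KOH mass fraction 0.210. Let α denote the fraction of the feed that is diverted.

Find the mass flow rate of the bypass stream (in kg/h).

All 1200×0.178 = 213.6 kg/h of KOH reaches F12, so F12 = 213.6/0.210 = 1017.1 kg/h and vapour = 182.86 kg/h.
The evaporator receives (1−α)·1200 of feed at 0.822 water and removes 0.798 of that water:
0.798×0.822×(1−α)×1200 = 182.86
(1−α) = 182.86/787.15 = 0.2323;  α = 0.7677.
Bypass flow = 0.7677×1200 = 921.24 kg/h.

921.2 kg/h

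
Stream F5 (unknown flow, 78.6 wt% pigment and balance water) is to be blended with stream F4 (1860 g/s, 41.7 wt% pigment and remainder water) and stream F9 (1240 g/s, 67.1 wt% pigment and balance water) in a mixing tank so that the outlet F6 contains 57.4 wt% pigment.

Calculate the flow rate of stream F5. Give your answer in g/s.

810.1 g/s

Let F5 be the unknown flow. Total out = 3100 + F5.
pigment balance: 1607.7 + 0.786·F5 = 0.574·(3100 + F5)
(0.786 − 0.574)·F5 = 0.574×3100 − 1607.7 = 171.74
F5 = 171.74 / 0.212 = 810.09 g/s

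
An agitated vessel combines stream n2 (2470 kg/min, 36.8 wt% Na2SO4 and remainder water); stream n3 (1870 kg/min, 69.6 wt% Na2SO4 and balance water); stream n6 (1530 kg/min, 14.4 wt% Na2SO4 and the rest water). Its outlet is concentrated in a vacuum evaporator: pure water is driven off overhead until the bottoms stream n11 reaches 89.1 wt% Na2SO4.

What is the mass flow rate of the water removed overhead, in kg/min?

3142 kg/min

Na2SO4 entering = 2470×0.368 + 1870×0.696 + 1530×0.144 = 2430.8 kg/min.
All Na2SO4 reports to n11, so n11 = 2430.8/0.891 = 2728.2 kg/min.
Total feed = 5870 kg/min; overhead = 5870 − 2728.2 = 3141.8 kg/min.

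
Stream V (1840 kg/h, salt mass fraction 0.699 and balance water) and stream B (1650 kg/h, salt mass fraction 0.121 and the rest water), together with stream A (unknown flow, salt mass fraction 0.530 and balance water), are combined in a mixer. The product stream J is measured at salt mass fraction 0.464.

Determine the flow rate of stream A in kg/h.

Let A be the unknown flow. Total out = 3490 + A.
salt balance: 1485.8 + 0.530·A = 0.464·(3490 + A)
(0.530 − 0.464)·A = 0.464×3490 − 1485.8 = 133.55
A = 133.55 / 0.066 = 2023.5 kg/h

2023 kg/h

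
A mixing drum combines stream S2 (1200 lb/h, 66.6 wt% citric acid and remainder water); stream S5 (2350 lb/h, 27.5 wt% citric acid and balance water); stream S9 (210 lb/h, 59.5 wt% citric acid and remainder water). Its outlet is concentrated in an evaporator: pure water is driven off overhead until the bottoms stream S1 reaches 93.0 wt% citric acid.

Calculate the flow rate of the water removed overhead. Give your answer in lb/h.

citric acid entering = 1200×0.666 + 2350×0.275 + 210×0.595 = 1570.4 lb/h.
All citric acid reports to S1, so S1 = 1570.4/0.930 = 1688.6 lb/h.
Total feed = 3760 lb/h; overhead = 3760 − 1688.6 = 2071.4 lb/h.

2071 lb/h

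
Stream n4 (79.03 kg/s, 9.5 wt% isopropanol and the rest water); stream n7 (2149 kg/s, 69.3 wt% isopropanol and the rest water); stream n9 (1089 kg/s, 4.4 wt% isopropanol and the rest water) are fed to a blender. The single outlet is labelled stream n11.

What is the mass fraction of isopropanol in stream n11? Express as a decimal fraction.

0.4657

Total flow out = 79.03 + 2149 + 1089 = 3317 kg/s.
isopropanol in = 79.03×0.095 + 2149×0.693 + 1089×0.044 = 1544.7 kg/s.
isopropanol mass fraction in n11 = 1544.7/3317 = 0.4657.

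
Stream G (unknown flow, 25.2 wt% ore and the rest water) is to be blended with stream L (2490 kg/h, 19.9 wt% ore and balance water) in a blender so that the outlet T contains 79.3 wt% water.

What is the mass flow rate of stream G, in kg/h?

Let G be the unknown flow. Total out = 2490 + G.
water balance: 1994.5 + 0.748·G = 0.793·(2490 + G)
(0.748 − 0.793)·G = 0.793×2490 − 1994.5 = -19.92
G = -19.92 / -0.045 = 442.67 kg/h

442.7 kg/h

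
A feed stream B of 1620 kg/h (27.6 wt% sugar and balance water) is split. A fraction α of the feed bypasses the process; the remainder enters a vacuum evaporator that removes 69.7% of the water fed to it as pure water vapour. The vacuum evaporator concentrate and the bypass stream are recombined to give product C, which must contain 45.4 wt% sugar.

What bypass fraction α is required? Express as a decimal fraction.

0.223

All 1620×0.276 = 447.12 kg/h of sugar reaches C, so C = 447.12/0.454 = 984.85 kg/h and vapour = 635.15 kg/h.
The evaporator receives (1−α)·1620 of feed at 0.724 water and removes 0.697 of that water:
0.697×0.724×(1−α)×1620 = 635.15
(1−α) = 635.15/817.5 = 0.7769;  α = 0.2231.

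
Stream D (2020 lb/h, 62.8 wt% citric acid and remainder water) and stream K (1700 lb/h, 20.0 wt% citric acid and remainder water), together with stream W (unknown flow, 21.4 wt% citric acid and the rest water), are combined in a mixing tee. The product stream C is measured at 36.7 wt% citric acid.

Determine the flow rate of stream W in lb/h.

Let W be the unknown flow. Total out = 3720 + W.
citric acid balance: 1608.6 + 0.214·W = 0.367·(3720 + W)
(0.214 − 0.367)·W = 0.367×3720 − 1608.6 = -243.32
W = -243.32 / -0.153 = 1590.3 lb/h

1590 lb/h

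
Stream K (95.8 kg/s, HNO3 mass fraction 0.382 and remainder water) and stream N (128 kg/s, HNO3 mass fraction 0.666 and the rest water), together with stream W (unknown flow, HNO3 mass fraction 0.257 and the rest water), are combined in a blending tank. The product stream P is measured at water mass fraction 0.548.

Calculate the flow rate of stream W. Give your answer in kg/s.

106.1 kg/s

Let W be the unknown flow. Total out = 223.8 + W.
water balance: 101.96 + 0.743·W = 0.548·(223.8 + W)
(0.743 − 0.548)·W = 0.548×223.8 − 101.96 = 20.686
W = 20.686 / 0.195 = 106.08 kg/s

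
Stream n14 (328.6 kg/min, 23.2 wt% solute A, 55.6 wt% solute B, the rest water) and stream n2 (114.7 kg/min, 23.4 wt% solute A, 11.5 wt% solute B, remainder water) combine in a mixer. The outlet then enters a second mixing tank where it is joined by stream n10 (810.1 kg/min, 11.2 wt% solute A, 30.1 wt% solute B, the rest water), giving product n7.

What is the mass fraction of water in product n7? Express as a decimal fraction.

0.495

Overall, product flow = 1253.4 kg/min.
water in = 328.6×0.212 + 114.7×0.651 + 810.1×0.587 = 619.86 kg/min.
water fraction in n7 = 0.495.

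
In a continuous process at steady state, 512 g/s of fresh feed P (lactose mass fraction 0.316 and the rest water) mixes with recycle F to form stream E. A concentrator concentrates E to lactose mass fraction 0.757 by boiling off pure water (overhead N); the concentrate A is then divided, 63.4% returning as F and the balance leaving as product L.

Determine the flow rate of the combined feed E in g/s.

Overall lactose balance (none leaves overhead): lactose in fresh feed = lactose in product, i.e. 512×0.316 = (1−0.634)·A·0.757.
A = 161.79/(0.757×0.366) = 583.96 g/s.
Recycle F = 0.634×583.96 = 370.23 g/s.
Combined feed E = 512 + 370.23 = 882.23 g/s.

882.2 g/s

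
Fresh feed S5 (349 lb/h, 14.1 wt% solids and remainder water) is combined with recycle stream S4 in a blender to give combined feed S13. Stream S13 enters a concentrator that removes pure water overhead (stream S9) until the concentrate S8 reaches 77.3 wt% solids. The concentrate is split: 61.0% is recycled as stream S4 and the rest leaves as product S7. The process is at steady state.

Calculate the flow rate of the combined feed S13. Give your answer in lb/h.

448.6 lb/h

Overall solids balance (none leaves overhead): solids in fresh feed = solids in product, i.e. 349×0.141 = (1−0.610)·S8·0.773.
S8 = 49.209/(0.773×0.390) = 163.23 lb/h.
Recycle S4 = 0.610×163.23 = 99.57 lb/h.
Combined feed S13 = 349 + 99.57 = 448.57 lb/h.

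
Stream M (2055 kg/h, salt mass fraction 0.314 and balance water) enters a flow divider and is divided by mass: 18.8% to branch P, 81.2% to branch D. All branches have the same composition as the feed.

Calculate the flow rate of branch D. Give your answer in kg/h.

1669 kg/h

Branch D flow = 0.812×2055 = 1668.7 kg/h.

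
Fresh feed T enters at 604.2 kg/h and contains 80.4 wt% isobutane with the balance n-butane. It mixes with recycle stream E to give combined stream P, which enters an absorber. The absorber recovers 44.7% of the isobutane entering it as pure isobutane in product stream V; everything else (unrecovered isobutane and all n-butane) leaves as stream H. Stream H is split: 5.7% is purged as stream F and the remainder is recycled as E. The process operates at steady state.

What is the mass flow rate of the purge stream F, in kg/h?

n-butane enters only via T and leaves only via the purge: 604.2×0.196 = 0.057×(n-butane in H), and the absorber passes all n-butane, so n-butane in P = n-butane in H = 2077.6 kg/h.
isobutane in P: m_A = 604.2×0.804 + (1−0.057)·(1−0.447)·m_A, so m_A = 485.78/0.4785 = 1015.2 kg/h.
H = (1−0.447)×1015.2 + 2077.6 = 2639 kg/h.
Purge F = 0.057×2639 = 150.42 kg/h.

150.4 kg/h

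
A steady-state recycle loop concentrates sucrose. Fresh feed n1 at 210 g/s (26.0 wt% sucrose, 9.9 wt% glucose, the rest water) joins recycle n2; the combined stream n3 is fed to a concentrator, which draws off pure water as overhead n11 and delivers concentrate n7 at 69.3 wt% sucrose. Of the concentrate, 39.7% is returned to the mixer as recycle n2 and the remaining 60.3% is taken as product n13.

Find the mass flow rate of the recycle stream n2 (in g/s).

Overall sucrose balance (none leaves overhead): sucrose in fresh feed = sucrose in product, i.e. 210×0.260 = (1−0.397)·n7·0.693.
n7 = 54.6/(0.693×0.603) = 130.66 g/s.
Recycle n2 = 0.397×130.66 = 51.872 g/s.

51.87 g/s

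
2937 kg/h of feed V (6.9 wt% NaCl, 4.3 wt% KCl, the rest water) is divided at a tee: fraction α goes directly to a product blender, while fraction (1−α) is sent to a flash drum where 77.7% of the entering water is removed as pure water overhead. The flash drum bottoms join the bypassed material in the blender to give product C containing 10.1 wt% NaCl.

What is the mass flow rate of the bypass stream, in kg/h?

All 2937×0.069 = 202.65 kg/h of NaCl reaches C, so C = 202.65/0.101 = 2006.5 kg/h and vapour = 930.53 kg/h.
The evaporator receives (1−α)·2937 of feed at 0.888 water and removes 0.777 of that water:
0.777×0.888×(1−α)×2937 = 930.53
(1−α) = 930.53/2026.5 = 0.4592;  α = 0.5408.
Bypass flow = 0.5408×2937 = 1588.4 kg/h.

1588 kg/h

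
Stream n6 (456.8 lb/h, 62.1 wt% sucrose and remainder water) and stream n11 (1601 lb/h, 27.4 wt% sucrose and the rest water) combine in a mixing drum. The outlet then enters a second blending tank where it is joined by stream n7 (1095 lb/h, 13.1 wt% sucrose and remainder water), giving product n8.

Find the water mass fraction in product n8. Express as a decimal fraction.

Overall, product flow = 3152.8 lb/h.
water in = 456.8×0.379 + 1601×0.726 + 1095×0.869 = 2287 lb/h.
water fraction in n8 = 0.725.

0.725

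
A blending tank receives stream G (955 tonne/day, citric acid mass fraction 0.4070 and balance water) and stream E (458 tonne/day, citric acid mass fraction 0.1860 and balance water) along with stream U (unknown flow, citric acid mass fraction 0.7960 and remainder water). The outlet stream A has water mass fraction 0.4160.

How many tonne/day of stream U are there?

1657 tonne/day

Let U be the unknown flow. Total out = 1413 + U.
water balance: 939.13 + 0.204·U = 0.416·(1413 + U)
(0.204 − 0.416)·U = 0.416×1413 − 939.13 = -351.32
U = -351.32 / -0.212 = 1657.2 tonne/day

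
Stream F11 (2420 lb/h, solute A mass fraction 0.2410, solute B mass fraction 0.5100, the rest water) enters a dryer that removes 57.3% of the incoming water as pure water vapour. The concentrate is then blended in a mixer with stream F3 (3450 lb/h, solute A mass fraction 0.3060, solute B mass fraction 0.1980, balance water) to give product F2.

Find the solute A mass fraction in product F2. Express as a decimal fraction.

Vapour removed = 0.573×0.249×2420 = 345.28 lb/h; concentrate = 2074.7 lb/h.
solute A reaching the mixer = 583.22 (from concentrate) + 3450×0.306 = 1638.9 lb/h.
Product flow = 2074.7 + 3450 = 5524.7 lb/h; solute A fraction = 0.2967.

0.2967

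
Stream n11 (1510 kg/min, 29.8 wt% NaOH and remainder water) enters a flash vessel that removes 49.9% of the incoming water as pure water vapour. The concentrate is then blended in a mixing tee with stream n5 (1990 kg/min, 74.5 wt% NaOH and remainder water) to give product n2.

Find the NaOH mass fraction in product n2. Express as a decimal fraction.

0.650

Vapour removed = 0.499×0.702×1510 = 528.95 kg/min; concentrate = 981.05 kg/min.
NaOH reaching the mixer = 449.98 (from concentrate) + 1990×0.745 = 1932.5 kg/min.
Product flow = 981.05 + 1990 = 2971.1 kg/min; NaOH fraction = 0.650.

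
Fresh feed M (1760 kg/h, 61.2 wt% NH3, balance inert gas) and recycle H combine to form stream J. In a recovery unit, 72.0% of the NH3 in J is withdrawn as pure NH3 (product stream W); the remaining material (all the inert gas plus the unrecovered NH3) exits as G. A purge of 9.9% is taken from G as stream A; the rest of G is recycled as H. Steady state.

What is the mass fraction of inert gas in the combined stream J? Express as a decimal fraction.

0.827

inert gas enters only via M and leaves only via the purge: 1760×0.388 = 0.099×(inert gas in G), and the recovery unit passes all inert gas, so inert gas in J = inert gas in G = 6897.8 kg/h.
NH3 in J: m_A = 1760×0.612 + (1−0.099)·(1−0.720)·m_A, so m_A = 1077.1/0.7477 = 1440.5 kg/h.
J = 1440.5 + 6897.8 = 8338.3 kg/h.
inert gas fraction in J = 6897.8/8338.3 = 0.827.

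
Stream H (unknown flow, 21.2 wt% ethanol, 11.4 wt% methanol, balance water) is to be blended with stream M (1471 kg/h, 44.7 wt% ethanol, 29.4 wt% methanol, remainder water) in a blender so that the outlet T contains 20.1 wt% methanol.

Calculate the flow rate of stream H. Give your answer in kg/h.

1572 kg/h

Let H be the unknown flow. Total out = 1471 + H.
methanol balance: 432.47 + 0.114·H = 0.201·(1471 + H)
(0.114 − 0.201)·H = 0.201×1471 − 432.47 = -136.8
H = -136.8 / -0.087 = 1572.4 kg/h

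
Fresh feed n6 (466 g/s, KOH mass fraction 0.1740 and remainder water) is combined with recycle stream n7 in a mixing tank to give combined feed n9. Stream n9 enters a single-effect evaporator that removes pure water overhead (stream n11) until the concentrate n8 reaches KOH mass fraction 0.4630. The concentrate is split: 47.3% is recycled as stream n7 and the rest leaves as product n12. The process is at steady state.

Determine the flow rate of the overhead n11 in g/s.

Overall KOH balance (none leaves overhead): KOH in fresh feed = KOH in product, i.e. 466×0.174 = (1−0.473)·n8·0.463.
n8 = 81.084/(0.463×0.527) = 332.31 g/s.
Recycle n7 = 0.473×332.31 = 157.18 g/s.
Combined feed n9 = 466 + 157.18 = 623.18 g/s.
Overhead n11 = n9 − n8 = 623.18 − 332.31 = 290.87 g/s.

290.9 g/s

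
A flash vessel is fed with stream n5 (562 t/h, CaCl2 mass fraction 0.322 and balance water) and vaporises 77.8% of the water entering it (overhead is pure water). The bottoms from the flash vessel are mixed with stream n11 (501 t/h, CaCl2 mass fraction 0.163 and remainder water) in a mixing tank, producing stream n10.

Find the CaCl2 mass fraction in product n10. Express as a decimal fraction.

Vapour removed = 0.778×0.678×562 = 296.45 t/h; concentrate = 265.55 t/h.
CaCl2 reaching the mixer = 180.96 (from concentrate) + 501×0.163 = 262.63 t/h.
Product flow = 265.55 + 501 = 766.55 t/h; CaCl2 fraction = 0.343.

0.343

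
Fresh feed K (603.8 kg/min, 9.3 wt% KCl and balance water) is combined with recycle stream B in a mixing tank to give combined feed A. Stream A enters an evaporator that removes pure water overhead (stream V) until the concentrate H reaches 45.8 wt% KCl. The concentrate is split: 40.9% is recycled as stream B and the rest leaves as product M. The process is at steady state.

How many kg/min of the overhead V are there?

481.2 kg/min

Overall KCl balance (none leaves overhead): KCl in fresh feed = KCl in product, i.e. 603.8×0.093 = (1−0.409)·H·0.458.
H = 56.153/(0.458×0.591) = 207.45 kg/min.
Recycle B = 0.409×207.45 = 84.849 kg/min.
Combined feed A = 603.8 + 84.849 = 688.65 kg/min.
Overhead V = A − H = 688.65 − 207.45 = 481.19 kg/min.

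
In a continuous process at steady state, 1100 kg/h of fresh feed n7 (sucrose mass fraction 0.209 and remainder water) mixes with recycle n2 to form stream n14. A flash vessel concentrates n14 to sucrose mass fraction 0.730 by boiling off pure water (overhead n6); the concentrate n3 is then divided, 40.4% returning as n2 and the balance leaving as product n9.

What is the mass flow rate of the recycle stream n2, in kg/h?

213.5 kg/h

Overall sucrose balance (none leaves overhead): sucrose in fresh feed = sucrose in product, i.e. 1100×0.209 = (1−0.404)·n3·0.730.
n3 = 229.9/(0.730×0.596) = 528.41 kg/h.
Recycle n2 = 0.404×528.41 = 213.48 kg/h.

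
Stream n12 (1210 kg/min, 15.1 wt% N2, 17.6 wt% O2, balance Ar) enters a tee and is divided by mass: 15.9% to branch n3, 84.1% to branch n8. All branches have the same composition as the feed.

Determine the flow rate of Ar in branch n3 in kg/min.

Branch n3 total = 0.159×1210 = 192.39 kg/min.
Ar in n3 = 0.673×192.39 = 129.48 kg/min.

129.5 kg/min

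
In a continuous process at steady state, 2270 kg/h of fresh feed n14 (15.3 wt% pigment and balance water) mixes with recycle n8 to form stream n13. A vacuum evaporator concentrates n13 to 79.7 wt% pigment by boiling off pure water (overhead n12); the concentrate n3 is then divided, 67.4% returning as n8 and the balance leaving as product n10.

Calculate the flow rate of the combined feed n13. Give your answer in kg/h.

3171 kg/h

Overall pigment balance (none leaves overhead): pigment in fresh feed = pigment in product, i.e. 2270×0.153 = (1−0.674)·n3·0.797.
n3 = 347.31/(0.797×0.326) = 1336.7 kg/h.
Recycle n8 = 0.674×1336.7 = 900.95 kg/h.
Combined feed n13 = 2270 + 900.95 = 3171 kg/h.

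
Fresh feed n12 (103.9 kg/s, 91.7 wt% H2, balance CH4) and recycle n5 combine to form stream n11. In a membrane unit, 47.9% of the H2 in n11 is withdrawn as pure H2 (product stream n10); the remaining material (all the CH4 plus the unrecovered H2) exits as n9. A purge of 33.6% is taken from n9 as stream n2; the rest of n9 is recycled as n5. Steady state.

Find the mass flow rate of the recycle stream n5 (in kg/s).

CH4 enters only via n12 and leaves only via the purge: 103.9×0.083 = 0.336×(CH4 in n9), and the membrane unit passes all CH4, so CH4 in n11 = CH4 in n9 = 25.666 kg/s.
H2 in n11: m_A = 103.9×0.917 + (1−0.336)·(1−0.479)·m_A, so m_A = 95.276/0.6541 = 145.67 kg/s.
n9 = (1−0.479)×145.67 + 25.666 = 101.56 kg/s.
Recycle n5 = (1−0.336)×101.56 = 67.436 kg/s.

67.44 kg/s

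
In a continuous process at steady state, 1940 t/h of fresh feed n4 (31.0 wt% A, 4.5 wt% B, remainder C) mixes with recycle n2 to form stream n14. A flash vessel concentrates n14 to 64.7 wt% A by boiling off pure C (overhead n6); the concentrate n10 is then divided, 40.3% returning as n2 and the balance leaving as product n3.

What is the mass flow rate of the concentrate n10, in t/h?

Overall A balance (none leaves overhead): A in fresh feed = A in product, i.e. 1940×0.310 = (1−0.403)·n10·0.647.
n10 = 601.4/(0.647×0.597) = 1557 t/h.

1557 t/h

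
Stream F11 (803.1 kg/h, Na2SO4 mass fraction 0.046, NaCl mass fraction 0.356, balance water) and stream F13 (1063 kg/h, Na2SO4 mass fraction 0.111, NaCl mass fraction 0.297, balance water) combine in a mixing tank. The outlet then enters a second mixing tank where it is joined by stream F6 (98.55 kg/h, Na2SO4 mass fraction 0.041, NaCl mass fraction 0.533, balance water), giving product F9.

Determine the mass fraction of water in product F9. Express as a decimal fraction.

Overall, product flow = 1964.7 kg/h.
water in = 803.1×0.598 + 1063×0.592 + 98.55×0.426 = 1151.5 kg/h.
water fraction in F9 = 0.586.

0.586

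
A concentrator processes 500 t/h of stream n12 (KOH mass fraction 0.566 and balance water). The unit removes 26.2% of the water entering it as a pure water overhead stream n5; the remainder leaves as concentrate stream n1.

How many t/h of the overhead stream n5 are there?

water entering = 500×0.434 = 217 t/h; overhead removed = 0.262×217 = 56.854 t/h.

56.85 t/h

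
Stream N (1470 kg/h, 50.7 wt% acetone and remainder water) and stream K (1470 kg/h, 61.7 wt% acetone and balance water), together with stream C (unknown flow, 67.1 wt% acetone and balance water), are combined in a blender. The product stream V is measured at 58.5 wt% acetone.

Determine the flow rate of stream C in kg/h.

Let C be the unknown flow. Total out = 2940 + C.
acetone balance: 1652.3 + 0.671·C = 0.585·(2940 + C)
(0.671 − 0.585)·C = 0.585×2940 − 1652.3 = 67.62
C = 67.62 / 0.086 = 786.28 kg/h

786.3 kg/h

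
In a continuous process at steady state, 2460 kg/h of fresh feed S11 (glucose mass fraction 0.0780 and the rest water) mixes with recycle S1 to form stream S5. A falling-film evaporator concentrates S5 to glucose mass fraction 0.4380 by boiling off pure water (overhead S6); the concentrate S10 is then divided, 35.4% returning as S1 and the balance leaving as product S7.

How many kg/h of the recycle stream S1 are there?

Overall glucose balance (none leaves overhead): glucose in fresh feed = glucose in product, i.e. 2460×0.078 = (1−0.354)·S10·0.438.
S10 = 191.88/(0.438×0.646) = 678.15 kg/h.
Recycle S1 = 0.354×678.15 = 240.06 kg/h.

240.1 kg/h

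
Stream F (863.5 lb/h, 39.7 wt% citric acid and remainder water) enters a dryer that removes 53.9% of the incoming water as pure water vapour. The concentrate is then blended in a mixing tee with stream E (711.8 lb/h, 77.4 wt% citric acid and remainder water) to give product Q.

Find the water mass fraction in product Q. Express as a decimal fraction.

Vapour removed = 0.539×0.603×863.5 = 280.65 lb/h; concentrate = 582.85 lb/h.
water reaching the mixer = 240.04 (from concentrate) + 711.8×0.226 = 400.91 lb/h.
Product flow = 582.85 + 711.8 = 1294.6 lb/h; water fraction = 0.310.

0.310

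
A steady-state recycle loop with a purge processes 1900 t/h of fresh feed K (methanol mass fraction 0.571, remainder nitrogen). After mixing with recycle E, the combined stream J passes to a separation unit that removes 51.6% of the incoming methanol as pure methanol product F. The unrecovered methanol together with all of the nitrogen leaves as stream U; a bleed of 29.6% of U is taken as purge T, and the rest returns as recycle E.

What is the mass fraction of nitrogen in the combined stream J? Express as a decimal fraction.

nitrogen enters only via K and leaves only via the purge: 1900×0.429 = 0.296×(nitrogen in U), and the separation unit passes all nitrogen, so nitrogen in J = nitrogen in U = 2753.7 t/h.
methanol in J: m_A = 1900×0.571 + (1−0.296)·(1−0.516)·m_A, so m_A = 1084.9/0.6593 = 1645.6 t/h.
J = 1645.6 + 2753.7 = 4399.3 t/h.
nitrogen fraction in J = 2753.7/4399.3 = 0.626.

0.626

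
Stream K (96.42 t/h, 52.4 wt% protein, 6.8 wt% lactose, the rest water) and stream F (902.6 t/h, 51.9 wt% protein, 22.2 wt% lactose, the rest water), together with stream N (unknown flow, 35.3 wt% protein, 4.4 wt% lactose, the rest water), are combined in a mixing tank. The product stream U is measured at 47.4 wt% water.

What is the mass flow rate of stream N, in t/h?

Let N be the unknown flow. Total out = 999.02 + N.
water balance: 273.11 + 0.603·N = 0.474·(999.02 + N)
(0.603 − 0.474)·N = 0.474×999.02 − 273.11 = 200.42
N = 200.42 / 0.129 = 1553.7 t/h

1554 t/h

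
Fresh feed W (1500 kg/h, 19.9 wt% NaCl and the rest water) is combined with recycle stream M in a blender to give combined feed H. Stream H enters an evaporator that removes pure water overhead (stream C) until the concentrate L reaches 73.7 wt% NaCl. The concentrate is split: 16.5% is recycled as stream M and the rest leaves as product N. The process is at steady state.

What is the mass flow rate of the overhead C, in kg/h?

Overall NaCl balance (none leaves overhead): NaCl in fresh feed = NaCl in product, i.e. 1500×0.199 = (1−0.165)·L·0.737.
L = 298.5/(0.737×0.835) = 485.05 kg/h.
Recycle M = 0.165×485.05 = 80.034 kg/h.
Combined feed H = 1500 + 80.034 = 1580 kg/h.
Overhead C = H − L = 1580 − 485.05 = 1095 kg/h.

1095 kg/h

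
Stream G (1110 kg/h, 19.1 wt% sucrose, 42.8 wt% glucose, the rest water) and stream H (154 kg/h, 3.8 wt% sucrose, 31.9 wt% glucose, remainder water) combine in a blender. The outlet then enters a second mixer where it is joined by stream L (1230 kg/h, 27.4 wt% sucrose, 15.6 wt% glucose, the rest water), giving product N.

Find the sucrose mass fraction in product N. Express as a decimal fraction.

0.2225

Overall, product flow = 2494 kg/h.
sucrose in = 1110×0.191 + 154×0.038 + 1230×0.274 = 554.88 kg/h.
sucrose fraction in N = 0.2225.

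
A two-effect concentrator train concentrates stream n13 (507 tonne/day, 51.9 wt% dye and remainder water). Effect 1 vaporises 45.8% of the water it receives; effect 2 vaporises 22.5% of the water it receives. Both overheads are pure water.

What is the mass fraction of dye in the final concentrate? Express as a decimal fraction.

water in feed = 507×0.481 = 243.87 tonne/day.
After stage 1: water left = (1−0.458)×243.87 = 132.18; stream total = 395.31 tonne/day.
After stage 2: water left = (1−0.225)×132.18 = 102.44; final concentrate = 365.57 tonne/day.
dye fraction = 263.13/365.57 = 0.720.

0.720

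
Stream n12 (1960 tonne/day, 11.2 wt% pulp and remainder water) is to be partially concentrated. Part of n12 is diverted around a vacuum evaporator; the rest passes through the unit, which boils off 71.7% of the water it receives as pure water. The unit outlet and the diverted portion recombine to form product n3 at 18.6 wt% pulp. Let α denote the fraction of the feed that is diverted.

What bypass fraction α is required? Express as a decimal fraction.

0.375

All 1960×0.112 = 219.52 tonne/day of pulp reaches n3, so n3 = 219.52/0.186 = 1180.2 tonne/day and vapour = 779.78 tonne/day.
The evaporator receives (1−α)·1960 of feed at 0.888 water and removes 0.717 of that water:
0.717×0.888×(1−α)×1960 = 779.78
(1−α) = 779.78/1247.9 = 0.6249;  α = 0.3751.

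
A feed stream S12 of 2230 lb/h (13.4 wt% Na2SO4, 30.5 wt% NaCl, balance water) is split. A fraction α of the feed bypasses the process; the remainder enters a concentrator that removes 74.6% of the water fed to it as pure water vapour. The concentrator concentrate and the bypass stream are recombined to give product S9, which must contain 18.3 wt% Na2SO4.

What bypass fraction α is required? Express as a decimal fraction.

All 2230×0.134 = 298.82 lb/h of Na2SO4 reaches S9, so S9 = 298.82/0.183 = 1632.9 lb/h and vapour = 597.1 lb/h.
The evaporator receives (1−α)·2230 of feed at 0.561 water and removes 0.746 of that water:
0.746×0.561×(1−α)×2230 = 597.1
(1−α) = 597.1/933.27 = 0.6398;  α = 0.3602.

0.360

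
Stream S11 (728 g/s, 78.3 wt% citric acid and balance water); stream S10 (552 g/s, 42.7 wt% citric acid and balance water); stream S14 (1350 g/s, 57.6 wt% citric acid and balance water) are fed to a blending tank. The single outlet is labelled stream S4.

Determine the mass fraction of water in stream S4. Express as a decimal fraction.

Total flow out = 728 + 552 + 1350 = 2630 g/s.
water in = 728×0.217 + 552×0.573 + 1350×0.424 = 1046.7 g/s.
water mass fraction in S4 = 1046.7/2630 = 0.398.

0.398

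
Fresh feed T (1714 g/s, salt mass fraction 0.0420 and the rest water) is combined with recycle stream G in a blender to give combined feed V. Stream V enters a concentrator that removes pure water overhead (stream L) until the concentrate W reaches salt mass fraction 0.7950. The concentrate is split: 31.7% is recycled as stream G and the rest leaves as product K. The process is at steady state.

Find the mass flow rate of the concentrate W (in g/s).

132.6 g/s

Overall salt balance (none leaves overhead): salt in fresh feed = salt in product, i.e. 1714×0.042 = (1−0.317)·W·0.795.
W = 71.988/(0.795×0.683) = 132.58 g/s.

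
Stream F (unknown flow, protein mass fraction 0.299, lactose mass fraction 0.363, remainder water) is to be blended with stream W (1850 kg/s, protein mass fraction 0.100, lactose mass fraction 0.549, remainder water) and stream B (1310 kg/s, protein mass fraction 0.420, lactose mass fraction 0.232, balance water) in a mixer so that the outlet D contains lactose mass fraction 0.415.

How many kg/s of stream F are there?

Let F be the unknown flow. Total out = 3160 + F.
lactose balance: 1319.6 + 0.363·F = 0.415·(3160 + F)
(0.363 − 0.415)·F = 0.415×3160 − 1319.6 = -8.17
F = -8.17 / -0.052 = 157.12 kg/s

157.1 kg/s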